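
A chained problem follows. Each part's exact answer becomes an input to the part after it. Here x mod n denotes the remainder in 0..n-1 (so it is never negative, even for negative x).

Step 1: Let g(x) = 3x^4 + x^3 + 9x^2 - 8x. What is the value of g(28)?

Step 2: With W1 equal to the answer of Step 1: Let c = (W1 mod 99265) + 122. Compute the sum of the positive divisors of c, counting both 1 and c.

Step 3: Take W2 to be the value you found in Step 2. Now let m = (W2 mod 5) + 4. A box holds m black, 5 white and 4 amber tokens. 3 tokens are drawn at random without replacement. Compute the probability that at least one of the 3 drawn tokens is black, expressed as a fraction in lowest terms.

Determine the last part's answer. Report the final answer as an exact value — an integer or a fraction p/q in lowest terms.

101/143

Step 1: 3*(28)^4 + 1*(28)^3 + 9*(28)^2 - 8*(28)^1 = (1843968) + (21952) + (7056) + (-224) = 1872752; answer 1872752
Step 2: W1 = 1872752; c = 86104; 86104 = 2^3 * 47 * 229; sigma = (1 + 2 + 4 + 8) * (1 + 47) * (1 + 229) = 15 * 48 * 230 = 165600; answer 165600
Step 3: W2 = 165600; m = 4; total draws C(13,3) = 286; complement C(9,3) = 84; favorable 286 - 84 = 202; P = 101/143; answer 101/143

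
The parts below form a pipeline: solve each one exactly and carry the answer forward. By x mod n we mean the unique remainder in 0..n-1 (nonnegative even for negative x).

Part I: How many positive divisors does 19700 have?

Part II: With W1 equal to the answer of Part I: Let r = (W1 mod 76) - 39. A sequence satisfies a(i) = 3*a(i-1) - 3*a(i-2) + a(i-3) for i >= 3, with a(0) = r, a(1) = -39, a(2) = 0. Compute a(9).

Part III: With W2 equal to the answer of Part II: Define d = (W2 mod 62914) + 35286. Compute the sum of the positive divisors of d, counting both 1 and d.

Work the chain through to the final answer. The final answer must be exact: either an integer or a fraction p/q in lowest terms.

59472

Part I: 19700 = 2^2 * 5^2 * 197; number of divisors = (2+1) * (2+1) * (1+1) = 18; answer 18
Part II: W1 = 18; r = -21; a(3) = 3*(0) - 3*(-39) + 1*(-21) = 96; iterating: a(3)=96, a(4)=249, a(5)=459, a(6)=726, a(7)=1050, a(8)=1431, a(9)=1869; answer 1869
Part III: W2 = 1869; d = 37155; 37155 = 3 * 5 * 2477; sigma = (1 + 3) * (1 + 5) * (1 + 2477) = 4 * 6 * 2478 = 59472; answer 59472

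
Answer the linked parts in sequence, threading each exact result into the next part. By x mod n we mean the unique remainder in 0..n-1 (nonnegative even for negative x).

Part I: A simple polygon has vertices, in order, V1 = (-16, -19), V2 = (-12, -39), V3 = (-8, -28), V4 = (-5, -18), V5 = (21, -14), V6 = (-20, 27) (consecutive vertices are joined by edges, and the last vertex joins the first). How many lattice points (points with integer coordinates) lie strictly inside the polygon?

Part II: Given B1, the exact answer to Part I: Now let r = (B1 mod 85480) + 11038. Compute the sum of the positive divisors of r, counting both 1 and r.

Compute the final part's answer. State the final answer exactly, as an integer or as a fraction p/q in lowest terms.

Part I: cross terms: (-16*-39 - -12*-19)=396, (-12*-28 - -8*-39)=24, (-8*-18 - -5*-28)=4, (-5*-14 - 21*-18)=448, (21*27 - -20*-14)=287, (-20*-19 - -16*27)=812; twice the area = |1971| = 1971; area = 1971/2; boundary points = 4 + 1 + 1 + 2 + 41 + 2 = 51; strictly interior points = area - boundary/2 + 1 = 961; answer 961
Part II: B1 = 961; r = 11999; 11999 = 13^2 * 71; sigma = (1 + 13 + 169) * (1 + 71) = 183 * 72 = 13176; answer 13176

13176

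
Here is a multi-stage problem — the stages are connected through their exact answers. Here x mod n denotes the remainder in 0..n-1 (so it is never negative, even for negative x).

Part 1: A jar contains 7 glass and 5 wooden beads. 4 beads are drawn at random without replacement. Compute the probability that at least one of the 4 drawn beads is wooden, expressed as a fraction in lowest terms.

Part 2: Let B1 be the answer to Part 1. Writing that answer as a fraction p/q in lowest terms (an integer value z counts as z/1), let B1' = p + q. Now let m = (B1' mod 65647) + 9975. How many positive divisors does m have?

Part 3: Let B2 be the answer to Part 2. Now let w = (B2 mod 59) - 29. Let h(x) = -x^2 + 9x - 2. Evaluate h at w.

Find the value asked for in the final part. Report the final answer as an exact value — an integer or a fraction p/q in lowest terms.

Part 1: total draws C(12,4) = 495; complement C(7,4) = 35; favorable 495 - 35 = 460; P = 92/99; answer 92/99
Part 2: B1 = 92/99; threaded value p + q = 191; m = 10166; 10166 = 2 * 13 * 17 * 23; number of divisors = (1+1) * (1+1) * (1+1) * (1+1) = 16; answer 16
Part 3: B2 = 16; w = -13; -1*(-13)^2 + 9*(-13)^1 - 2 = (-169) + (-117) + (-2) = -288; answer -288

-288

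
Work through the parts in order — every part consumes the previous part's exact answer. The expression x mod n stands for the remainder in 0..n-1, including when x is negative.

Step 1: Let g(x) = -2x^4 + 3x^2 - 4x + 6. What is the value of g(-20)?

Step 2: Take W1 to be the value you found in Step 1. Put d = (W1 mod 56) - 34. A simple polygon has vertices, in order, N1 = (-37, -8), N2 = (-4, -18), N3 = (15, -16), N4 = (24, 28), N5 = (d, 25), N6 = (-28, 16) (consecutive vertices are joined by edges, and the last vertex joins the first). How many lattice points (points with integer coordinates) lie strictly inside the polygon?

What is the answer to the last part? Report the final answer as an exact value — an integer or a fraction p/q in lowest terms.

1917

Step 1: -2*(-20)^4 + 3*(-20)^2 - 4*(-20)^1 + 6 = (-320000) + (1200) + (80) + (6) = -318714; answer -318714
Step 2: W1 = -318714; d = 4; cross terms: (-37*-18 - -4*-8)=634, (-4*-16 - 15*-18)=334, (15*28 - 24*-16)=804, (24*25 - 4*28)=488, (4*16 - -28*25)=764, (-28*-8 - -37*16)=816; twice the area = |3840| = 3840; area = 1920; boundary points = 1 + 1 + 1 + 1 + 1 + 3 = 8; strictly interior points = area - boundary/2 + 1 = 1917; answer 1917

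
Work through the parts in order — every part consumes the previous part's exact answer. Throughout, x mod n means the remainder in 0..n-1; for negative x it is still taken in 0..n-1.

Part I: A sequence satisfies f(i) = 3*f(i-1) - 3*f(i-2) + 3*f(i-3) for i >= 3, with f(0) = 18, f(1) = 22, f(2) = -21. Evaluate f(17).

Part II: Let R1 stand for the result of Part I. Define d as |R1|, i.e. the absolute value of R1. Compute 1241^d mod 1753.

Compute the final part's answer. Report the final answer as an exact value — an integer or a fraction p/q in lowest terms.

Part I: f(3) = 3*(-21) - 3*(22) + 3*(18) = -75; iterating: f(3)=-75, f(4)=-96, f(5)=-126, f(6)=-315, f(7)=-855, f(8)=-1998, f(9)=-4374, f(10)=-9693, f(11)=-21951, f(12)=-49896, f(13)=-112914, f(14)=-254907, f(15)=-575667, f(16)=-1301022, f(17)=-2940786; answer -2940786
Part II: R1 = -2940786; d = 2940786; squarings mod 1753: 1241^1=1241, 1241^2=947, 1241^4=1026, 1241^8=876, 1241^16=1315, 1241^32=767, 1241^64=1034, 1241^128=1579, 1241^256=475, 1241^512=1241, 1241^1024=947, 1241^2048=1026, 1241^4096=876, 1241^8192=1315, 1241^16384=767, 1241^32768=1034, 1241^65536=1579, 1241^131072=475, 1241^262144=1241, 1241^524288=947, 1241^1048576=1026, 1241^2097152=876; 1241^2940786 = 1241^2 * 1241^16 * 1241^32 * 1241^64 * 1241^256 * 1241^512 * 1241^1024 * 1241^2048 * 1241^4096 * 1241^16384 * 1241^32768 * 1241^262144 * 1241^524288 * 1241^2097152 = 555 (mod 1753); answer 555

555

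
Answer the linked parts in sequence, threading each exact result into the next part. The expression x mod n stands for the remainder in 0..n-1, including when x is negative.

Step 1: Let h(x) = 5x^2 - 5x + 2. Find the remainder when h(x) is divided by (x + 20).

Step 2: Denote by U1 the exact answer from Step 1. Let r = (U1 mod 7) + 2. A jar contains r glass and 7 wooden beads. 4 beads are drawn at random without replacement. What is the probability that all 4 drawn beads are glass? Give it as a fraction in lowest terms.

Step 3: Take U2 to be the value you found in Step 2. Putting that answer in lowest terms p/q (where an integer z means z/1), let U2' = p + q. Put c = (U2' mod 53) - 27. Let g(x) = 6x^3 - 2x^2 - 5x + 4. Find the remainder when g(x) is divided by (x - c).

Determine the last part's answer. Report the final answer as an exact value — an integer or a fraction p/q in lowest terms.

Step 1: remainder = value at the root: 5*(-20)^2 - 5*(-20)^1 + 2 = (2000) + (100) + (2) = 2102; answer 2102
Step 2: U1 = 2102; r = 4; total draws C(11,4) = 330; favorable C(4,4) = 1; P = 1/330; answer 1/330
Step 3: U2 = 1/330; threaded value p + q = 331; c = -14; remainder = value at the root: 6*(-14)^3 - 2*(-14)^2 - 5*(-14)^1 + 4 = (-16464) + (-392) + (70) + (4) = -16782; answer -16782

-16782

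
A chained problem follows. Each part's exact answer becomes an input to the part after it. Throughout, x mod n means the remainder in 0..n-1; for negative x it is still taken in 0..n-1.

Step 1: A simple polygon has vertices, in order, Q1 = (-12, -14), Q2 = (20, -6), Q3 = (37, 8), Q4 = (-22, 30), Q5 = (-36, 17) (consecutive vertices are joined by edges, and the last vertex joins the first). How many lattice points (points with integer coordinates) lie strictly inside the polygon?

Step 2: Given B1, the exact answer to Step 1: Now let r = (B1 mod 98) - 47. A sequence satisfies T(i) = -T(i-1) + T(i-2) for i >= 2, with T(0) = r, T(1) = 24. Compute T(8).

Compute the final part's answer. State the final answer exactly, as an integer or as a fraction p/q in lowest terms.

Step 1: cross terms: (-12*-6 - 20*-14)=352, (20*8 - 37*-6)=382, (37*30 - -22*8)=1286, (-22*17 - -36*30)=706, (-36*-14 - -12*17)=708; twice the area = |3434| = 3434; area = 1717; boundary points = 8 + 1 + 1 + 1 + 1 = 12; strictly interior points = area - boundary/2 + 1 = 1712; answer 1712
Step 2: B1 = 1712; r = -1; T(2) = -1*(24) + 1*(-1) = -25; iterating: T(2)=-25, T(3)=49, T(4)=-74, T(5)=123, T(6)=-197, T(7)=320, T(8)=-517; answer -517

-517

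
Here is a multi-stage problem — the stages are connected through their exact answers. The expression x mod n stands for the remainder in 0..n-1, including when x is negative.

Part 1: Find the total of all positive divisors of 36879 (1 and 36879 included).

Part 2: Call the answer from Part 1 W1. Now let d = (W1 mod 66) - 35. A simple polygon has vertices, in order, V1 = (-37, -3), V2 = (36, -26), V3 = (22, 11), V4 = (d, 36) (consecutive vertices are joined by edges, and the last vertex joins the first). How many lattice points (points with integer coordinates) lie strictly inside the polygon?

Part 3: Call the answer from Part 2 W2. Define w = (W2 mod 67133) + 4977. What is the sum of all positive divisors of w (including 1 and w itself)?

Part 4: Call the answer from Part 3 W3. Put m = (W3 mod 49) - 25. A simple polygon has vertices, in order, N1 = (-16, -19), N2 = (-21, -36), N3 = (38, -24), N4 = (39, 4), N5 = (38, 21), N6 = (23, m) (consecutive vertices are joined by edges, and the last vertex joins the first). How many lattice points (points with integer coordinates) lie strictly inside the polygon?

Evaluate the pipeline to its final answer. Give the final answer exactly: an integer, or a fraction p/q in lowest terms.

1710

Part 1: 36879 = 3 * 19 * 647; sigma = (1 + 3) * (1 + 19) * (1 + 647) = 4 * 20 * 648 = 51840; answer 51840
Part 2: W1 = 51840; d = -5; cross terms: (-37*-26 - 36*-3)=1070, (36*11 - 22*-26)=968, (22*36 - -5*11)=847, (-5*-3 - -37*36)=1347; twice the area = |4232| = 4232; area = 2116; boundary points = 1 + 1 + 1 + 1 = 4; strictly interior points = area - boundary/2 + 1 = 2115; answer 2115
Part 3: W2 = 2115; w = 7092; 7092 = 2^2 * 3^2 * 197; sigma = (1 + 2 + 4) * (1 + 3 + 9) * (1 + 197) = 7 * 13 * 198 = 18018; answer 18018
Part 4: W3 = 18018; m = 10; cross terms: (-16*-36 - -21*-19)=177, (-21*-24 - 38*-36)=1872, (38*4 - 39*-24)=1088, (39*21 - 38*4)=667, (38*10 - 23*21)=-103, (23*-19 - -16*10)=-277; twice the area = |3424| = 3424; area = 1712; boundary points = 1 + 1 + 1 + 1 + 1 + 1 = 6; strictly interior points = area - boundary/2 + 1 = 1710; answer 1710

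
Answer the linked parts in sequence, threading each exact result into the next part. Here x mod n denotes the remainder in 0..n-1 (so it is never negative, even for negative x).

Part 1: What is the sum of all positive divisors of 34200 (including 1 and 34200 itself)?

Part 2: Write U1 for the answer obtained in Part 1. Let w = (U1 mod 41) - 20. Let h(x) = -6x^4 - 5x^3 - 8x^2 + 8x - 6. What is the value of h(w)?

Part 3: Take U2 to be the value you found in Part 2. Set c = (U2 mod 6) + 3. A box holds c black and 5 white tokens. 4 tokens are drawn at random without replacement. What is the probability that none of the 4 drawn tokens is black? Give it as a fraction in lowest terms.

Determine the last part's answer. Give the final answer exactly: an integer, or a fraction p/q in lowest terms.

Part 1: 34200 = 2^3 * 3^2 * 5^2 * 19; sigma = (1 + 2 + 4 + 8) * (1 + 3 + 9) * (1 + 5 + 25) * (1 + 19) = 15 * 13 * 31 * 20 = 120900; answer 120900
Part 2: U1 = 120900; w = 12; -6*(12)^4 - 5*(12)^3 - 8*(12)^2 + 8*(12)^1 - 6 = (-124416) + (-8640) + (-1152) + (96) + (-6) = -134118; answer -134118
Part 3: U2 = -134118; c = 3; total draws C(8,4) = 70; favorable C(5,4) = 5; P = 1/14; answer 1/14

1/14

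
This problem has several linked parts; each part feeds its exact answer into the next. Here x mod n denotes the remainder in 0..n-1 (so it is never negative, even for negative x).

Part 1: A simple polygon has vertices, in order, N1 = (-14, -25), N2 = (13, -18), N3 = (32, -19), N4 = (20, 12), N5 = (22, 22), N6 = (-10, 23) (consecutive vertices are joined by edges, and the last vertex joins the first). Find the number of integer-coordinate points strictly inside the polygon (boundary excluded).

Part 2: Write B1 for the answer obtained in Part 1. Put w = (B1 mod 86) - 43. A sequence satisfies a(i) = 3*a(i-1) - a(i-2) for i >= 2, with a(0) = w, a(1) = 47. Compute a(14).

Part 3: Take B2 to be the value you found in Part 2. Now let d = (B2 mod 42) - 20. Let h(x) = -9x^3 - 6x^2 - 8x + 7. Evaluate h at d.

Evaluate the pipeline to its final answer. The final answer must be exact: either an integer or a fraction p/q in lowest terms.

-16505

Part 1: cross terms: (-14*-18 - 13*-25)=577, (13*-19 - 32*-18)=329, (32*12 - 20*-19)=764, (20*22 - 22*12)=176, (22*23 - -10*22)=726, (-10*-25 - -14*23)=572; twice the area = |3144| = 3144; area = 1572; boundary points = 1 + 1 + 1 + 2 + 1 + 4 = 10; strictly interior points = area - boundary/2 + 1 = 1568; answer 1568
Part 2: B1 = 1568; w = -23; a(2) = 3*(47) - 1*(-23) = 164; iterating: a(2)=164, a(3)=445, a(4)=1171, a(5)=3068, a(6)=8033, a(7)=21031, a(8)=55060, a(9)=144149, a(10)=377387, a(11)=988012, a(12)=2586649, a(13)=6771935, a(14)=17729156; answer 17729156
Part 3: B2 = 17729156; d = 12; -9*(12)^3 - 6*(12)^2 - 8*(12)^1 + 7 = (-15552) + (-864) + (-96) + (7) = -16505; answer -16505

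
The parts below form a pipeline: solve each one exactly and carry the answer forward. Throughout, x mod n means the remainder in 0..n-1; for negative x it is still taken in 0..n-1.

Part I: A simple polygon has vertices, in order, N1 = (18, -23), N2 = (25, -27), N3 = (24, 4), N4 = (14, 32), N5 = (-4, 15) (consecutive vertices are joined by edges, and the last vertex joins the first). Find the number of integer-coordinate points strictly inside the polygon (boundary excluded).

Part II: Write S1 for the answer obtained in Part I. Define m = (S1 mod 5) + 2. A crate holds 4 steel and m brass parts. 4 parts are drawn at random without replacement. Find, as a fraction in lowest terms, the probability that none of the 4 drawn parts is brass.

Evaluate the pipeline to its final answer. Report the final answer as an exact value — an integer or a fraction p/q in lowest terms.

Part I: cross terms: (18*-27 - 25*-23)=89, (25*4 - 24*-27)=748, (24*32 - 14*4)=712, (14*15 - -4*32)=338, (-4*-23 - 18*15)=-178; twice the area = |1709| = 1709; area = 1709/2; boundary points = 1 + 1 + 2 + 1 + 2 = 7; strictly interior points = area - boundary/2 + 1 = 852; answer 852
Part II: S1 = 852; m = 4; total draws C(8,4) = 70; favorable C(4,4) = 1; P = 1/70; answer 1/70

1/70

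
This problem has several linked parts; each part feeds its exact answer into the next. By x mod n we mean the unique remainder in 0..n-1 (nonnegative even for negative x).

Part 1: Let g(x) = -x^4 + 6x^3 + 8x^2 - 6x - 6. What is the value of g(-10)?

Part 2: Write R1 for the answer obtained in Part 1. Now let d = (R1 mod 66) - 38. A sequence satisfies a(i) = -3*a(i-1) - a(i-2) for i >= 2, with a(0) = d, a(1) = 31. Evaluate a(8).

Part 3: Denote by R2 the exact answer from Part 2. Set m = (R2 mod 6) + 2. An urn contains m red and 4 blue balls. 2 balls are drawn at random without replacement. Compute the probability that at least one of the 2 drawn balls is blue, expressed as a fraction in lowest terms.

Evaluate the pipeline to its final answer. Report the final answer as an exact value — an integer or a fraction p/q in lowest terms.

Part 1: -1*(-10)^4 + 6*(-10)^3 + 8*(-10)^2 - 6*(-10)^1 - 6 = (-10000) + (-6000) + (800) + (60) + (-6) = -15146; answer -15146
Part 2: R1 = -15146; d = -4; a(2) = -3*(31) - 1*(-4) = -89; iterating: a(2)=-89, a(3)=236, a(4)=-619, a(5)=1621, a(6)=-4244, a(7)=11111, a(8)=-29089; answer -29089
Part 3: R2 = -29089; m = 7; total draws C(11,2) = 55; complement C(7,2) = 21; favorable 55 - 21 = 34; P = 34/55; answer 34/55

34/55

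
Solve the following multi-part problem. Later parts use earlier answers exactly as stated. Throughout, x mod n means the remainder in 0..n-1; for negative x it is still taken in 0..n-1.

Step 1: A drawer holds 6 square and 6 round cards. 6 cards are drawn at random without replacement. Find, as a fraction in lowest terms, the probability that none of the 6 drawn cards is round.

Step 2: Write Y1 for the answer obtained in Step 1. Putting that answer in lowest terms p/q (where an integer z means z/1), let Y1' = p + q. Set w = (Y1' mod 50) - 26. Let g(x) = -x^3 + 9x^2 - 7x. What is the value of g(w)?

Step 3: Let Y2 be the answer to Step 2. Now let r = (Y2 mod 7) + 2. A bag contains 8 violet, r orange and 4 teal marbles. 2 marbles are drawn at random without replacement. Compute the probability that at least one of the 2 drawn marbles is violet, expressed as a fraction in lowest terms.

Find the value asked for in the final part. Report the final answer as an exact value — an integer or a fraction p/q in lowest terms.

Step 1: total draws C(12,6) = 924; favorable C(6,6) = 1; P = 1/924; answer 1/924
Step 2: Y1 = 1/924; threaded value p + q = 925; w = -1; -1*(-1)^3 + 9*(-1)^2 - 7*(-1)^1 = (1) + (9) + (7) = 17; answer 17
Step 3: Y2 = 17; r = 5; total draws C(17,2) = 136; complement C(9,2) = 36; favorable 136 - 36 = 100; P = 25/34; answer 25/34

25/34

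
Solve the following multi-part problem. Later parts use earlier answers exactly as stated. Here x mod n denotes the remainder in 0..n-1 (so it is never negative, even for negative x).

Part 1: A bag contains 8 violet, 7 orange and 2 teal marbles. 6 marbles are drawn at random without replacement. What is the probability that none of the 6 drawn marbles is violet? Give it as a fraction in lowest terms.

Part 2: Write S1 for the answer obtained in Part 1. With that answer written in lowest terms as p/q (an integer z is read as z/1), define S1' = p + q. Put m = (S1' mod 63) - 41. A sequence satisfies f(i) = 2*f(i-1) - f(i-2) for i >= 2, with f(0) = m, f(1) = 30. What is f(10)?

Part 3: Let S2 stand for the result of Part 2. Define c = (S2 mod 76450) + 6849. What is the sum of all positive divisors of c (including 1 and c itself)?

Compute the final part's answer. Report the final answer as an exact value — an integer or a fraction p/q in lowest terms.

15840

Part 1: total draws C(17,6) = 12376; favorable C(9,6) = 84; P = 3/442; answer 3/442
Part 2: S1 = 3/442; threaded value p + q = 445; m = -37; f(2) = 2*(30) - 1*(-37) = 97; iterating: f(2)=97, f(3)=164, f(4)=231, f(5)=298, f(6)=365, f(7)=432, f(8)=499, f(9)=566, f(10)=633; answer 633
Part 3: S2 = 633; c = 7482; 7482 = 2 * 3 * 29 * 43; sigma = (1 + 2) * (1 + 3) * (1 + 29) * (1 + 43) = 3 * 4 * 30 * 44 = 15840; answer 15840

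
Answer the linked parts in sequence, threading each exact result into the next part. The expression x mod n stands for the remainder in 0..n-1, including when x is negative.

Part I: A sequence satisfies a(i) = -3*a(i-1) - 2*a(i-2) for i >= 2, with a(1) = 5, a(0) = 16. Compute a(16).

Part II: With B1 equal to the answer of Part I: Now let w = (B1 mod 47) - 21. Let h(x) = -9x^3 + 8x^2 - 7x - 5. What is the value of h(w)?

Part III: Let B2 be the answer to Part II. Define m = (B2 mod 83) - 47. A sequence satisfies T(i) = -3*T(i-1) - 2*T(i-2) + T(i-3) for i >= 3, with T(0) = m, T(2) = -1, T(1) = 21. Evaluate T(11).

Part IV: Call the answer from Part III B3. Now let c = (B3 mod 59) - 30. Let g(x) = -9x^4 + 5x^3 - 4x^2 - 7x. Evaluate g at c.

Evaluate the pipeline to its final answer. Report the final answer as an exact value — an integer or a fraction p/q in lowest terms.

-975114

Part I: a(2) = -3*(5) - 2*(16) = -47; iterating: a(2)=-47, a(3)=131, a(4)=-299, a(5)=635, a(6)=-1307, a(7)=2651, a(8)=-5339, a(9)=10715, a(10)=-21467, a(11)=42971, a(12)=-85979, a(13)=171995, a(14)=-344027, a(15)=688091, a(16)=-1376219; answer -1376219
Part II: B1 = -1376219; w = 14; -9*(14)^3 + 8*(14)^2 - 7*(14)^1 - 5 = (-24696) + (1568) + (-98) + (-5) = -23231; answer -23231
Part III: B2 = -23231; m = -38; T(3) = -3*(-1) - 2*(21) + 1*(-38) = -77; iterating: T(3)=-77, T(4)=254, T(5)=-609, T(6)=1242, T(7)=-2254, T(8)=3669, T(9)=-5257, T(10)=6179, T(11)=-4354; answer -4354
Part IV: B3 = -4354; c = -18; -9*(-18)^4 + 5*(-18)^3 - 4*(-18)^2 - 7*(-18)^1 = (-944784) + (-29160) + (-1296) + (126) = -975114; answer -975114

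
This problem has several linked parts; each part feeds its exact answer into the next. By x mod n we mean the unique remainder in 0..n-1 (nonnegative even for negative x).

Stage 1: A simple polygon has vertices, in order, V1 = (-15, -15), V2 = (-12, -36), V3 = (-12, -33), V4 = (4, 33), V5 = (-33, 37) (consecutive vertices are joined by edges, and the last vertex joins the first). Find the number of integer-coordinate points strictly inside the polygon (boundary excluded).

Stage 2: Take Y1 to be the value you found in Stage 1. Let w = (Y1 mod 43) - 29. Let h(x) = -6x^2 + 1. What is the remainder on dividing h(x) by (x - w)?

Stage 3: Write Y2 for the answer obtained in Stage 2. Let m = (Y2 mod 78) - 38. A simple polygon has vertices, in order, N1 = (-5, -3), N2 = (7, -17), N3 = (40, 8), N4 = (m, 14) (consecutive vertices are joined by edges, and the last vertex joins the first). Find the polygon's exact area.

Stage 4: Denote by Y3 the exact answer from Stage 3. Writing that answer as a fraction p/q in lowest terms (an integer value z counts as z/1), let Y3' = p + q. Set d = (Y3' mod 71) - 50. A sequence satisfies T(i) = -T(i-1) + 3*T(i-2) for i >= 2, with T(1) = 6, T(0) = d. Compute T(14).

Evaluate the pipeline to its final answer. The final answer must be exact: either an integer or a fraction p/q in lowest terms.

Stage 1: cross terms: (-15*-36 - -12*-15)=360, (-12*-33 - -12*-36)=-36, (-12*33 - 4*-33)=-264, (4*37 - -33*33)=1237, (-33*-15 - -15*37)=1050; twice the area = |2347| = 2347; area = 2347/2; boundary points = 3 + 3 + 2 + 1 + 2 = 11; strictly interior points = area - boundary/2 + 1 = 1169; answer 1169
Stage 2: Y1 = 1169; w = -21; remainder = value at the root: -6*(-21)^2 + 1 = (-2646) + (1) = -2645; answer -2645
Stage 3: Y2 = -2645; m = -31; cross terms: (-5*-17 - 7*-3)=106, (7*8 - 40*-17)=736, (40*14 - -31*8)=808, (-31*-3 - -5*14)=163; twice the area = |1813| = 1813; area = 1813/2; answer 1813/2
Stage 4: Y3 = 1813/2; threaded value p + q = 1815; d = -10; T(2) = -1*(6) + 3*(-10) = -36; iterating: T(2)=-36, T(3)=54, T(4)=-162, T(5)=324, T(6)=-810, T(7)=1782, T(8)=-4212, T(9)=9558, T(10)=-22194, T(11)=50868, T(12)=-117450, T(13)=270054, T(14)=-622404; answer -622404

-622404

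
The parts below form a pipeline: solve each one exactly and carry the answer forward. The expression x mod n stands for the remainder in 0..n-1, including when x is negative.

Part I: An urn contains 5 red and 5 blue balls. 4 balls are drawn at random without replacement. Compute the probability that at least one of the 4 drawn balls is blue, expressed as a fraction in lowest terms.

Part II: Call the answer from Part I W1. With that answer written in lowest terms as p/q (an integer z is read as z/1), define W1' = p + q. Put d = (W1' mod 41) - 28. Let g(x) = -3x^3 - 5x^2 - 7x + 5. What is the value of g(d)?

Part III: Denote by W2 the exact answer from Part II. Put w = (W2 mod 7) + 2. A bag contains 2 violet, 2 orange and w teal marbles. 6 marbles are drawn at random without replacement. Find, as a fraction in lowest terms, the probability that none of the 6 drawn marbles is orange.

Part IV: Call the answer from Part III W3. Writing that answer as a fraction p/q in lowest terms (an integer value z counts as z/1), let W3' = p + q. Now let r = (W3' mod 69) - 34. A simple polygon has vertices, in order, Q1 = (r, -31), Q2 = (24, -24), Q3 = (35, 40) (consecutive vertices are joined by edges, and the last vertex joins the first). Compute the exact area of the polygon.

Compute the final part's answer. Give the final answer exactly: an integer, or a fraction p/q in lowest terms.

Part I: total draws C(10,4) = 210; complement C(5,4) = 5; favorable 210 - 5 = 205; P = 41/42; answer 41/42
Part II: W1 = 41/42; threaded value p + q = 83; d = -27; -3*(-27)^3 - 5*(-27)^2 - 7*(-27)^1 + 5 = (59049) + (-3645) + (189) + (5) = 55598; answer 55598
Part III: W2 = 55598; w = 6; total draws C(10,6) = 210; favorable C(8,6) = 28; P = 2/15; answer 2/15
Part IV: W3 = 2/15; threaded value p + q = 17; r = -17; cross terms: (-17*-24 - 24*-31)=1152, (24*40 - 35*-24)=1800, (35*-31 - -17*40)=-405; twice the area = |2547| = 2547; area = 2547/2; answer 2547/2

2547/2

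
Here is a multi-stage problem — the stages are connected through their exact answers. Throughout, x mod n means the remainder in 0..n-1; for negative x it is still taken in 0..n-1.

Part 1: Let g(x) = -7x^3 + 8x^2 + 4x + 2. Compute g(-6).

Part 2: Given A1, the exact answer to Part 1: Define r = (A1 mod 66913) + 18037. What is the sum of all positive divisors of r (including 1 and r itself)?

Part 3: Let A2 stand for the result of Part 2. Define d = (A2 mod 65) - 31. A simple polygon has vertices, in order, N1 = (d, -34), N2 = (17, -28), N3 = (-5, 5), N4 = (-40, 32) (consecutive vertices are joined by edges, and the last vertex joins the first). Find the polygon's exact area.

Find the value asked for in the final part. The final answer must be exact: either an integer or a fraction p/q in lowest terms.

3303/2

Part 1: -7*(-6)^3 + 8*(-6)^2 + 4*(-6)^1 + 2 = (1512) + (288) + (-24) + (2) = 1778; answer 1778
Part 2: A1 = 1778; r = 19815; 19815 = 3 * 5 * 1321; sigma = (1 + 3) * (1 + 5) * (1 + 1321) = 4 * 6 * 1322 = 31728; answer 31728
Part 3: A2 = 31728; d = -23; cross terms: (-23*-28 - 17*-34)=1222, (17*5 - -5*-28)=-55, (-5*32 - -40*5)=40, (-40*-34 - -23*32)=2096; twice the area = |3303| = 3303; area = 3303/2; answer 3303/2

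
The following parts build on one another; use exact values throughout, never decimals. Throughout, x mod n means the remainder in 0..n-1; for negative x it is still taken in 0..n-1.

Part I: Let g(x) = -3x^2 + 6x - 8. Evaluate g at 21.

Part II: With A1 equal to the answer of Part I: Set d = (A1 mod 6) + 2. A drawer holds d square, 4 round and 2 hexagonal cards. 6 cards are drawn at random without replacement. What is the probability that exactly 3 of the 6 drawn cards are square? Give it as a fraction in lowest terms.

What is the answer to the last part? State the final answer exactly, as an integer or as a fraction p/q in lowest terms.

5/21

Part I: -3*(21)^2 + 6*(21)^1 - 8 = (-1323) + (126) + (-8) = -1205; answer -1205
Part II: A1 = -1205; d = 3; total draws C(9,6) = 84; favorable C(3,3)*C(6,3) = 20; P = 5/21; answer 5/21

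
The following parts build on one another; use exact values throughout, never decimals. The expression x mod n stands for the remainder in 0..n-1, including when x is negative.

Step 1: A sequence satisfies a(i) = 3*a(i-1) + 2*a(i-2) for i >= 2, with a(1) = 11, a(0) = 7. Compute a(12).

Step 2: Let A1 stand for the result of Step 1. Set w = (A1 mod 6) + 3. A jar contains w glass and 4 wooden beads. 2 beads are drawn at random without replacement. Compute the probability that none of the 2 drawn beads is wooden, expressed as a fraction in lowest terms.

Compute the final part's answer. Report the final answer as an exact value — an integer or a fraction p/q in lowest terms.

Step 1: a(2) = 3*(11) + 2*(7) = 47; iterating: a(2)=47, a(3)=163, a(4)=583, a(5)=2075, a(6)=7391, a(7)=26323, a(8)=93751, a(9)=333899, a(10)=1189199, a(11)=4235395, a(12)=15084583; answer 15084583
Step 2: A1 = 15084583; w = 4; total draws C(8,2) = 28; favorable C(4,2) = 6; P = 3/14; answer 3/14

3/14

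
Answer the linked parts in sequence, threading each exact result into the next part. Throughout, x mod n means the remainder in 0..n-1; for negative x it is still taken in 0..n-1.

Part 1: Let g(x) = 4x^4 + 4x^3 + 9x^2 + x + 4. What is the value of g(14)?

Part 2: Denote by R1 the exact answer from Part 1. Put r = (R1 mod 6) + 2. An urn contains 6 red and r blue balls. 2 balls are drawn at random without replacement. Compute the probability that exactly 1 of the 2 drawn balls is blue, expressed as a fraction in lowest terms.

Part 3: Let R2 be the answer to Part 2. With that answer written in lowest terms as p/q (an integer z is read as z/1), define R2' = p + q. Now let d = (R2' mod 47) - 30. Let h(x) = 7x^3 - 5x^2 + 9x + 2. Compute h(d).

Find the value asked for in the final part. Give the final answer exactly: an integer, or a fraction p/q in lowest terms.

Part 1: 4*(14)^4 + 4*(14)^3 + 9*(14)^2 + 1*(14)^1 + 4 = (153664) + (10976) + (1764) + (14) + (4) = 166422; answer 166422
Part 2: R1 = 166422; r = 2; total draws C(8,2) = 28; favorable C(2,1)*C(6,1) = 12; P = 3/7; answer 3/7
Part 3: R2 = 3/7; threaded value p + q = 10; d = -20; 7*(-20)^3 - 5*(-20)^2 + 9*(-20)^1 + 2 = (-56000) + (-2000) + (-180) + (2) = -58178; answer -58178

-58178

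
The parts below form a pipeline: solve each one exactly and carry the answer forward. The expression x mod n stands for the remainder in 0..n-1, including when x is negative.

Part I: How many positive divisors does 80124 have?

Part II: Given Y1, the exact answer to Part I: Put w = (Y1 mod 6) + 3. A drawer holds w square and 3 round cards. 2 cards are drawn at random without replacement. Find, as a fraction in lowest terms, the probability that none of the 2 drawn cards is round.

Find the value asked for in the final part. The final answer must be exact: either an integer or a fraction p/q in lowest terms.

1/5

Part I: 80124 = 2^2 * 3 * 11 * 607; number of divisors = (2+1) * (1+1) * (1+1) * (1+1) = 24; answer 24
Part II: Y1 = 24; w = 3; total draws C(6,2) = 15; favorable C(3,2) = 3; P = 1/5; answer 1/5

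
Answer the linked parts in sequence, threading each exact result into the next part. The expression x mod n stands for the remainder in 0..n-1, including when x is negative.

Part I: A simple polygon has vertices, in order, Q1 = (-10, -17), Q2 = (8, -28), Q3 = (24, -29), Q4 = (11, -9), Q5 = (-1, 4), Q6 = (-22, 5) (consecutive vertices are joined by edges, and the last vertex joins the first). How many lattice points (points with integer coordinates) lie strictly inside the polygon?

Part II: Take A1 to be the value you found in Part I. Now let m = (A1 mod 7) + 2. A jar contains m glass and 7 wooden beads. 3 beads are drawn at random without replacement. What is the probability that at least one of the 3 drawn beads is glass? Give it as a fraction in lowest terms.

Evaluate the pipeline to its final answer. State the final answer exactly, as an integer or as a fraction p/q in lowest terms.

12/13

Part I: cross terms: (-10*-28 - 8*-17)=416, (8*-29 - 24*-28)=440, (24*-9 - 11*-29)=103, (11*4 - -1*-9)=35, (-1*5 - -22*4)=83, (-22*-17 - -10*5)=424; twice the area = |1501| = 1501; area = 1501/2; boundary points = 1 + 1 + 1 + 1 + 1 + 2 = 7; strictly interior points = area - boundary/2 + 1 = 748; answer 748
Part II: A1 = 748; m = 8; total draws C(15,3) = 455; complement C(7,3) = 35; favorable 455 - 35 = 420; P = 12/13; answer 12/13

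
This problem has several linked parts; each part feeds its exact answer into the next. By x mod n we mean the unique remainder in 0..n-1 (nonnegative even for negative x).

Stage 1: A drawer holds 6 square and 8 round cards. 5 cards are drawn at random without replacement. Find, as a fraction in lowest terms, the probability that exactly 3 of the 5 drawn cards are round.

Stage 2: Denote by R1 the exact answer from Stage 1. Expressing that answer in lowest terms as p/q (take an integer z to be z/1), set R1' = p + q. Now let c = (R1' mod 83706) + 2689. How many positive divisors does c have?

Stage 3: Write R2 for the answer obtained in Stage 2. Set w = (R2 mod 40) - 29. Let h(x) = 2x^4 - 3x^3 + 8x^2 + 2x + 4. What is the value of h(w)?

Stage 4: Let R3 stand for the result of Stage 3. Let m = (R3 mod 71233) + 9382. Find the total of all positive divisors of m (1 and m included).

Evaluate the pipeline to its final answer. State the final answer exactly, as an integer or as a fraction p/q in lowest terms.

67976

Stage 1: total draws C(14,5) = 2002; favorable C(8,3)*C(6,2) = 840; P = 60/143; answer 60/143
Stage 2: R1 = 60/143; threaded value p + q = 203; c = 2892; 2892 = 2^2 * 3 * 241; number of divisors = (2+1) * (1+1) * (1+1) = 12; answer 12
Stage 3: R2 = 12; w = -17; 2*(-17)^4 - 3*(-17)^3 + 8*(-17)^2 + 2*(-17)^1 + 4 = (167042) + (14739) + (2312) + (-34) + (4) = 184063; answer 184063
Stage 4: R3 = 184063; m = 50979; 50979 = 3 * 16993; sigma = (1 + 3) * (1 + 16993) = 4 * 16994 = 67976; answer 67976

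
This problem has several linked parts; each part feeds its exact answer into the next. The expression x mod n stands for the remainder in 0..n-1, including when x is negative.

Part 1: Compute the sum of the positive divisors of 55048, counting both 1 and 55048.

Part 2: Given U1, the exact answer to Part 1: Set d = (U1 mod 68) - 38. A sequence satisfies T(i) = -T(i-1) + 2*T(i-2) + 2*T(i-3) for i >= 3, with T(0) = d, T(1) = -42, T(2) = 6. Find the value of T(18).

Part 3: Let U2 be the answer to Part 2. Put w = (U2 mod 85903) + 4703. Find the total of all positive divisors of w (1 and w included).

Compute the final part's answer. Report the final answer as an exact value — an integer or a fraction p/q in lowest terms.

14364

Part 1: 55048 = 2^3 * 7 * 983; sigma = (1 + 2 + 4 + 8) * (1 + 7) * (1 + 983) = 15 * 8 * 984 = 118080; answer 118080
Part 2: U1 = 118080; d = -6; T(3) = -1*(6) + 2*(-42) + 2*(-6) = -102; iterating: T(3)=-102, T(4)=30, T(5)=-222, T(6)=78, T(7)=-462, T(8)=174, T(9)=-942, T(10)=366, T(11)=-1902, T(12)=750, T(13)=-3822, T(14)=1518, T(15)=-7662, T(16)=3054, T(17)=-15342, T(18)=6126; answer 6126
Part 3: U2 = 6126; w = 10829; 10829 = 7^2 * 13 * 17; sigma = (1 + 7 + 49) * (1 + 13) * (1 + 17) = 57 * 14 * 18 = 14364; answer 14364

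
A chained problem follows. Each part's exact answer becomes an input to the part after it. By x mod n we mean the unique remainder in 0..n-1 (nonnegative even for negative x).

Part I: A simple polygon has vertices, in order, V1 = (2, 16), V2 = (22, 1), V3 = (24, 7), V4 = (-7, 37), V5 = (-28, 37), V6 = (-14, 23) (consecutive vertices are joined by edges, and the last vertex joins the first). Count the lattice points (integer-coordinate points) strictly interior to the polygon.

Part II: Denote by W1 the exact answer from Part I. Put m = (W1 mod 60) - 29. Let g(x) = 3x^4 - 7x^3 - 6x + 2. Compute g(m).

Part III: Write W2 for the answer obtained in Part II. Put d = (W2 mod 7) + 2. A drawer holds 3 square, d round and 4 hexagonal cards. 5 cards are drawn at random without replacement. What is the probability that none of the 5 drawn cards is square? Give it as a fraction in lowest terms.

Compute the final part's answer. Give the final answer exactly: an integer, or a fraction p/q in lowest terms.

24/91

Part I: cross terms: (2*1 - 22*16)=-350, (22*7 - 24*1)=130, (24*37 - -7*7)=937, (-7*37 - -28*37)=777, (-28*23 - -14*37)=-126, (-14*16 - 2*23)=-270; twice the area = |1098| = 1098; area = 549; boundary points = 5 + 2 + 1 + 21 + 14 + 1 = 44; strictly interior points = area - boundary/2 + 1 = 528; answer 528
Part II: W1 = 528; m = 19; 3*(19)^4 - 7*(19)^3 - 6*(19)^1 + 2 = (390963) + (-48013) + (-114) + (2) = 342838; answer 342838
Part III: W2 = 342838; d = 8; total draws C(15,5) = 3003; favorable C(12,5) = 792; P = 24/91; answer 24/91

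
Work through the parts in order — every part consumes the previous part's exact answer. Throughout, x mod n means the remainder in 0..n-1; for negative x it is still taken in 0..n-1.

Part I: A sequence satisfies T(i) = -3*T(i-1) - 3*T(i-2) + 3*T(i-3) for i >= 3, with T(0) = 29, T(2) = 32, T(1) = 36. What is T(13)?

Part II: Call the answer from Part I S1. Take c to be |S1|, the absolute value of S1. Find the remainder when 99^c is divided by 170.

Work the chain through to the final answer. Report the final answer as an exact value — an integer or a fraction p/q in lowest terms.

Part I: T(3) = -3*(32) - 3*(36) + 3*(29) = -117; iterating: T(3)=-117, T(4)=363, T(5)=-642, T(6)=486, T(7)=1557, T(8)=-8055, T(9)=20952, T(10)=-34020, T(11)=15039, T(12)=119799, T(13)=-506574; answer -506574
Part II: S1 = -506574; c = 506574; squarings mod 170: 99^1=99, 99^2=111, 99^4=81, 99^8=101, 99^16=1, 99^32=1, 99^64=1, 99^128=1, 99^256=1, 99^512=1, 99^1024=1, 99^2048=1, 99^4096=1, 99^8192=1, 99^16384=1, 99^32768=1, 99^65536=1, 99^131072=1, 99^262144=1; 99^506574 = 99^2 * 99^4 * 99^8 * 99^64 * 99^128 * 99^512 * 99^2048 * 99^4096 * 99^8192 * 99^32768 * 99^65536 * 99^131072 * 99^262144 = 121 (mod 170); answer 121

121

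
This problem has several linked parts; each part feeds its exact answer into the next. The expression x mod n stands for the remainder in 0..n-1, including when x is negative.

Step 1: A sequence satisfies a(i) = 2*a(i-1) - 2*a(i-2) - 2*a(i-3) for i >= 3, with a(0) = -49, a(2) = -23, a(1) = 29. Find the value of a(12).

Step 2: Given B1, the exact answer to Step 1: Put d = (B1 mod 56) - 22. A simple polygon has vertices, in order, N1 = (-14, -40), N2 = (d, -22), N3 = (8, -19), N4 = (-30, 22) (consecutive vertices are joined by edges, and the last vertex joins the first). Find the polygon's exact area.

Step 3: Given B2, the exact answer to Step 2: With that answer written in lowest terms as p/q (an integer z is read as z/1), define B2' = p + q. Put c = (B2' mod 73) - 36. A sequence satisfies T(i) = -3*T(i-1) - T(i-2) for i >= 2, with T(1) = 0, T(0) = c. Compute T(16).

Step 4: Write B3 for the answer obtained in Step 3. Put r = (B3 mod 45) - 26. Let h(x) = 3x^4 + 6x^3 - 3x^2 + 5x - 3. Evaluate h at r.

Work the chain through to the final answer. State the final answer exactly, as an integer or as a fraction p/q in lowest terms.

131191

Step 1: a(3) = 2*(-23) - 2*(29) - 2*(-49) = -6; iterating: a(3)=-6, a(4)=-24, a(5)=10, a(6)=80, a(7)=188, a(8)=196, a(9)=-144, a(10)=-1056, a(11)=-2216, a(12)=-2032; answer -2032
Step 2: B1 = -2032; d = 18; cross terms: (-14*-22 - 18*-40)=1028, (18*-19 - 8*-22)=-166, (8*22 - -30*-19)=-394, (-30*-40 - -14*22)=1508; twice the area = |1976| = 1976; area = 988; answer 988
Step 3: B2 = 988; threaded value p + q = 989; c = 4; T(2) = -3*(0) - 1*(4) = -4; iterating: T(2)=-4, T(3)=12, T(4)=-32, T(5)=84, T(6)=-220, T(7)=576, T(8)=-1508, T(9)=3948, T(10)=-10336, T(11)=27060, T(12)=-70844, T(13)=185472, T(14)=-485572, T(15)=1271244, T(16)=-3328160; answer -3328160
Step 4: B3 = -3328160; r = 14; 3*(14)^4 + 6*(14)^3 - 3*(14)^2 + 5*(14)^1 - 3 = (115248) + (16464) + (-588) + (70) + (-3) = 131191; answer 131191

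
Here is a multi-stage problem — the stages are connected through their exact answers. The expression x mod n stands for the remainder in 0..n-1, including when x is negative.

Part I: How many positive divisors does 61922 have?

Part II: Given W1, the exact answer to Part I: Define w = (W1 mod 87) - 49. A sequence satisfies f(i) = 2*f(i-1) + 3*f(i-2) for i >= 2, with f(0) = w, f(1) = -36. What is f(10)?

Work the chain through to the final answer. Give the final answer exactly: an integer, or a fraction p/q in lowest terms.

-1136715

Part I: 61922 = 2 * 7 * 4423; number of divisors = (1+1) * (1+1) * (1+1) = 8; answer 8
Part II: W1 = 8; w = -41; f(2) = 2*(-36) + 3*(-41) = -195; iterating: f(2)=-195, f(3)=-498, f(4)=-1581, f(5)=-4656, f(6)=-14055, f(7)=-42078, f(8)=-126321, f(9)=-378876, f(10)=-1136715; answer -1136715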